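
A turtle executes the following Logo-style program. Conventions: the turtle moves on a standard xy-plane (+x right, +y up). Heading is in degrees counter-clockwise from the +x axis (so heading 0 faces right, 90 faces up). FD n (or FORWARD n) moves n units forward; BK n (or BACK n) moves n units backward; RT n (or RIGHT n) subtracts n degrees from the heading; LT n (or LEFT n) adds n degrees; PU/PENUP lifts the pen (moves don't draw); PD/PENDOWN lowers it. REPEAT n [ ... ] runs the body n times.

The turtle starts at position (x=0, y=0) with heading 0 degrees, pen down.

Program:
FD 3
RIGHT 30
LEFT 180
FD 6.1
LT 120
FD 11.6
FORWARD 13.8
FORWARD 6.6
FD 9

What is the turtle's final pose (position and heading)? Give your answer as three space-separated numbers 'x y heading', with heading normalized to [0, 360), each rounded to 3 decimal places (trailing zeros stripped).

Answer: -2.283 -37.95 270

Derivation:
Executing turtle program step by step:
Start: pos=(0,0), heading=0, pen down
FD 3: (0,0) -> (3,0) [heading=0, draw]
RT 30: heading 0 -> 330
LT 180: heading 330 -> 150
FD 6.1: (3,0) -> (-2.283,3.05) [heading=150, draw]
LT 120: heading 150 -> 270
FD 11.6: (-2.283,3.05) -> (-2.283,-8.55) [heading=270, draw]
FD 13.8: (-2.283,-8.55) -> (-2.283,-22.35) [heading=270, draw]
FD 6.6: (-2.283,-22.35) -> (-2.283,-28.95) [heading=270, draw]
FD 9: (-2.283,-28.95) -> (-2.283,-37.95) [heading=270, draw]
Final: pos=(-2.283,-37.95), heading=270, 6 segment(s) drawn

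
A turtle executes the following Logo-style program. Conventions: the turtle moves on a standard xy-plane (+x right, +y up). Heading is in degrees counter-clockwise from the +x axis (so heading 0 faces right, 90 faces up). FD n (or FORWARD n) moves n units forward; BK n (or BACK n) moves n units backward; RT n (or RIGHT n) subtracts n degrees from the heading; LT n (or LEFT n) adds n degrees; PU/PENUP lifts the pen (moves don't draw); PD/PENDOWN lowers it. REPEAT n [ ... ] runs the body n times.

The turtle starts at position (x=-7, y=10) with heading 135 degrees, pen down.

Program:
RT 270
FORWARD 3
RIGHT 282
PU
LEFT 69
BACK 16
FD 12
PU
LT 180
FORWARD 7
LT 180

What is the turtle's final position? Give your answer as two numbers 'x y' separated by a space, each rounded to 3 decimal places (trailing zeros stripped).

Answer: -19.881 5.592

Derivation:
Executing turtle program step by step:
Start: pos=(-7,10), heading=135, pen down
RT 270: heading 135 -> 225
FD 3: (-7,10) -> (-9.121,7.879) [heading=225, draw]
RT 282: heading 225 -> 303
PU: pen up
LT 69: heading 303 -> 12
BK 16: (-9.121,7.879) -> (-24.772,4.552) [heading=12, move]
FD 12: (-24.772,4.552) -> (-13.034,7.047) [heading=12, move]
PU: pen up
LT 180: heading 12 -> 192
FD 7: (-13.034,7.047) -> (-19.881,5.592) [heading=192, move]
LT 180: heading 192 -> 12
Final: pos=(-19.881,5.592), heading=12, 1 segment(s) drawn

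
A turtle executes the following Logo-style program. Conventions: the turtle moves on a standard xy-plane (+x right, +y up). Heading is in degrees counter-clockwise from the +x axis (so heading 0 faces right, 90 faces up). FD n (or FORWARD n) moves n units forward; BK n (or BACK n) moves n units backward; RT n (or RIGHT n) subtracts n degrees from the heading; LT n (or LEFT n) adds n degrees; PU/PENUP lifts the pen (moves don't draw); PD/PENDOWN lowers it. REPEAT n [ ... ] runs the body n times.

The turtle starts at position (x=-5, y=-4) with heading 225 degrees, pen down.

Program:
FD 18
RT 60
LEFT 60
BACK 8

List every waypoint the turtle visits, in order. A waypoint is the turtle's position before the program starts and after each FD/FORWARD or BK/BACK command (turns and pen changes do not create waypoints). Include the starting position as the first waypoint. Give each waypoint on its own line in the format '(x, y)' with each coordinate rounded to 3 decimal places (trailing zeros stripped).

Executing turtle program step by step:
Start: pos=(-5,-4), heading=225, pen down
FD 18: (-5,-4) -> (-17.728,-16.728) [heading=225, draw]
RT 60: heading 225 -> 165
LT 60: heading 165 -> 225
BK 8: (-17.728,-16.728) -> (-12.071,-11.071) [heading=225, draw]
Final: pos=(-12.071,-11.071), heading=225, 2 segment(s) drawn
Waypoints (3 total):
(-5, -4)
(-17.728, -16.728)
(-12.071, -11.071)

Answer: (-5, -4)
(-17.728, -16.728)
(-12.071, -11.071)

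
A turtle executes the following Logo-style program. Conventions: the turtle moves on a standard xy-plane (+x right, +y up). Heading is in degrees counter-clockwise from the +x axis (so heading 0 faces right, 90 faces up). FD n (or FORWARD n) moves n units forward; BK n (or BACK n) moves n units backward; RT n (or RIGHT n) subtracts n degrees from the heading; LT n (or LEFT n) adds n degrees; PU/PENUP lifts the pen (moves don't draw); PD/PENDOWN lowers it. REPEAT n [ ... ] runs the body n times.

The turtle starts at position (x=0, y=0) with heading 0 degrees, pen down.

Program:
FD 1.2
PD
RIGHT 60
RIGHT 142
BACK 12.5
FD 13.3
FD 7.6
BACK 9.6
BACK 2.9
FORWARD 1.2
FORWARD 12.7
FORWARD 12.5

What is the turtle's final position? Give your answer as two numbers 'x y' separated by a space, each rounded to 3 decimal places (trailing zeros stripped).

Answer: -19.476 8.354

Derivation:
Executing turtle program step by step:
Start: pos=(0,0), heading=0, pen down
FD 1.2: (0,0) -> (1.2,0) [heading=0, draw]
PD: pen down
RT 60: heading 0 -> 300
RT 142: heading 300 -> 158
BK 12.5: (1.2,0) -> (12.79,-4.683) [heading=158, draw]
FD 13.3: (12.79,-4.683) -> (0.458,0.3) [heading=158, draw]
FD 7.6: (0.458,0.3) -> (-6.588,3.147) [heading=158, draw]
BK 9.6: (-6.588,3.147) -> (2.313,-0.45) [heading=158, draw]
BK 2.9: (2.313,-0.45) -> (5.001,-1.536) [heading=158, draw]
FD 1.2: (5.001,-1.536) -> (3.889,-1.086) [heading=158, draw]
FD 12.7: (3.889,-1.086) -> (-7.886,3.671) [heading=158, draw]
FD 12.5: (-7.886,3.671) -> (-19.476,8.354) [heading=158, draw]
Final: pos=(-19.476,8.354), heading=158, 9 segment(s) drawn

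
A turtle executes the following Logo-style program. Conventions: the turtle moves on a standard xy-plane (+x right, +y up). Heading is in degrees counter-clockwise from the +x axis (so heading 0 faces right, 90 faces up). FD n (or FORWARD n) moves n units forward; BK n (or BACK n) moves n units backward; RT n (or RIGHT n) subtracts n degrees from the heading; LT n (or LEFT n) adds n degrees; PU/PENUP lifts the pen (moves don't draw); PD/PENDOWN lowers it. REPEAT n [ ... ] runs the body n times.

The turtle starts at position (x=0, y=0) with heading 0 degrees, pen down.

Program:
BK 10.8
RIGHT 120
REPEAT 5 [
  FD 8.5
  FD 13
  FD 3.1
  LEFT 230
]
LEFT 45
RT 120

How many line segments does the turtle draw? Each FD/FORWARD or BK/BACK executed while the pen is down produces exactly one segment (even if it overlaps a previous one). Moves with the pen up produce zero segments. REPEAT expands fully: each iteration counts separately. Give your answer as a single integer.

Executing turtle program step by step:
Start: pos=(0,0), heading=0, pen down
BK 10.8: (0,0) -> (-10.8,0) [heading=0, draw]
RT 120: heading 0 -> 240
REPEAT 5 [
  -- iteration 1/5 --
  FD 8.5: (-10.8,0) -> (-15.05,-7.361) [heading=240, draw]
  FD 13: (-15.05,-7.361) -> (-21.55,-18.62) [heading=240, draw]
  FD 3.1: (-21.55,-18.62) -> (-23.1,-21.304) [heading=240, draw]
  LT 230: heading 240 -> 110
  -- iteration 2/5 --
  FD 8.5: (-23.1,-21.304) -> (-26.007,-13.317) [heading=110, draw]
  FD 13: (-26.007,-13.317) -> (-30.453,-1.101) [heading=110, draw]
  FD 3.1: (-30.453,-1.101) -> (-31.514,1.812) [heading=110, draw]
  LT 230: heading 110 -> 340
  -- iteration 3/5 --
  FD 8.5: (-31.514,1.812) -> (-23.526,-1.095) [heading=340, draw]
  FD 13: (-23.526,-1.095) -> (-11.31,-5.541) [heading=340, draw]
  FD 3.1: (-11.31,-5.541) -> (-8.397,-6.601) [heading=340, draw]
  LT 230: heading 340 -> 210
  -- iteration 4/5 --
  FD 8.5: (-8.397,-6.601) -> (-15.758,-10.851) [heading=210, draw]
  FD 13: (-15.758,-10.851) -> (-27.017,-17.351) [heading=210, draw]
  FD 3.1: (-27.017,-17.351) -> (-29.701,-18.901) [heading=210, draw]
  LT 230: heading 210 -> 80
  -- iteration 5/5 --
  FD 8.5: (-29.701,-18.901) -> (-28.225,-10.531) [heading=80, draw]
  FD 13: (-28.225,-10.531) -> (-25.968,2.272) [heading=80, draw]
  FD 3.1: (-25.968,2.272) -> (-25.43,5.325) [heading=80, draw]
  LT 230: heading 80 -> 310
]
LT 45: heading 310 -> 355
RT 120: heading 355 -> 235
Final: pos=(-25.43,5.325), heading=235, 16 segment(s) drawn
Segments drawn: 16

Answer: 16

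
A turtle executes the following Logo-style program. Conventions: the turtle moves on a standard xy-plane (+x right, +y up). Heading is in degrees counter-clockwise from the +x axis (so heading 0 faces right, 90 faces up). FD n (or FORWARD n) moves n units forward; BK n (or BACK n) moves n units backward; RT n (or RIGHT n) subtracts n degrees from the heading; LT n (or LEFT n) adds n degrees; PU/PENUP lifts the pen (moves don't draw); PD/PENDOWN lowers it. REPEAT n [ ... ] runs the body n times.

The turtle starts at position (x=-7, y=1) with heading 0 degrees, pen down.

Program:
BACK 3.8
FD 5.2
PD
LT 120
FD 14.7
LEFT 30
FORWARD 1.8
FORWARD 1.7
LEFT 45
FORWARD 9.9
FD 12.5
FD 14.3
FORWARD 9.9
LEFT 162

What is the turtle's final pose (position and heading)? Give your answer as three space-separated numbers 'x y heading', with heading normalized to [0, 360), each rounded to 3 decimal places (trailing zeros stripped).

Executing turtle program step by step:
Start: pos=(-7,1), heading=0, pen down
BK 3.8: (-7,1) -> (-10.8,1) [heading=0, draw]
FD 5.2: (-10.8,1) -> (-5.6,1) [heading=0, draw]
PD: pen down
LT 120: heading 0 -> 120
FD 14.7: (-5.6,1) -> (-12.95,13.731) [heading=120, draw]
LT 30: heading 120 -> 150
FD 1.8: (-12.95,13.731) -> (-14.509,14.631) [heading=150, draw]
FD 1.7: (-14.509,14.631) -> (-15.981,15.481) [heading=150, draw]
LT 45: heading 150 -> 195
FD 9.9: (-15.981,15.481) -> (-25.544,12.918) [heading=195, draw]
FD 12.5: (-25.544,12.918) -> (-37.618,9.683) [heading=195, draw]
FD 14.3: (-37.618,9.683) -> (-51.431,5.982) [heading=195, draw]
FD 9.9: (-51.431,5.982) -> (-60.993,3.42) [heading=195, draw]
LT 162: heading 195 -> 357
Final: pos=(-60.993,3.42), heading=357, 9 segment(s) drawn

Answer: -60.993 3.42 357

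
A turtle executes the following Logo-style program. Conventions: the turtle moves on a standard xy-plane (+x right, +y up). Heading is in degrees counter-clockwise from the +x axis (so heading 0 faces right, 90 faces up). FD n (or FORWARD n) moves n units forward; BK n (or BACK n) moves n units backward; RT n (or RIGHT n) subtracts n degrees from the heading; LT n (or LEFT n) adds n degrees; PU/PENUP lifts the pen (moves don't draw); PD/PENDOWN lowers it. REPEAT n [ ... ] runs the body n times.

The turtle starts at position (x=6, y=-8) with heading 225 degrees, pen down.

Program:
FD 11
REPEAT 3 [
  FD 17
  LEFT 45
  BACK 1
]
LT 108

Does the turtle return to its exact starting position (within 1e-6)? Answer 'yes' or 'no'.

Answer: no

Derivation:
Executing turtle program step by step:
Start: pos=(6,-8), heading=225, pen down
FD 11: (6,-8) -> (-1.778,-15.778) [heading=225, draw]
REPEAT 3 [
  -- iteration 1/3 --
  FD 17: (-1.778,-15.778) -> (-13.799,-27.799) [heading=225, draw]
  LT 45: heading 225 -> 270
  BK 1: (-13.799,-27.799) -> (-13.799,-26.799) [heading=270, draw]
  -- iteration 2/3 --
  FD 17: (-13.799,-26.799) -> (-13.799,-43.799) [heading=270, draw]
  LT 45: heading 270 -> 315
  BK 1: (-13.799,-43.799) -> (-14.506,-43.092) [heading=315, draw]
  -- iteration 3/3 --
  FD 17: (-14.506,-43.092) -> (-2.485,-55.113) [heading=315, draw]
  LT 45: heading 315 -> 0
  BK 1: (-2.485,-55.113) -> (-3.485,-55.113) [heading=0, draw]
]
LT 108: heading 0 -> 108
Final: pos=(-3.485,-55.113), heading=108, 7 segment(s) drawn

Start position: (6, -8)
Final position: (-3.485, -55.113)
Distance = 48.058; >= 1e-6 -> NOT closed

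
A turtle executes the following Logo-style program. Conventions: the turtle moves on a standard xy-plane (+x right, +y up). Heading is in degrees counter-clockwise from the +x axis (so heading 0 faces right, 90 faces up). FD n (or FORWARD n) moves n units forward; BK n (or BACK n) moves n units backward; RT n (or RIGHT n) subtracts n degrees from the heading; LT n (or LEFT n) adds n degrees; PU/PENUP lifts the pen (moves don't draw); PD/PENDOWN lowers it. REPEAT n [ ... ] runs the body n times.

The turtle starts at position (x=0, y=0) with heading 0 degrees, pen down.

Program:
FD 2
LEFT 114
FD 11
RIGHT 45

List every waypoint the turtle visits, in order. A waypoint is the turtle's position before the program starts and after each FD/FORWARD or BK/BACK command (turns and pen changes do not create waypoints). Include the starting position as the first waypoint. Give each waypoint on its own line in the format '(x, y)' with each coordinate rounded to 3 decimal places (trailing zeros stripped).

Answer: (0, 0)
(2, 0)
(-2.474, 10.049)

Derivation:
Executing turtle program step by step:
Start: pos=(0,0), heading=0, pen down
FD 2: (0,0) -> (2,0) [heading=0, draw]
LT 114: heading 0 -> 114
FD 11: (2,0) -> (-2.474,10.049) [heading=114, draw]
RT 45: heading 114 -> 69
Final: pos=(-2.474,10.049), heading=69, 2 segment(s) drawn
Waypoints (3 total):
(0, 0)
(2, 0)
(-2.474, 10.049)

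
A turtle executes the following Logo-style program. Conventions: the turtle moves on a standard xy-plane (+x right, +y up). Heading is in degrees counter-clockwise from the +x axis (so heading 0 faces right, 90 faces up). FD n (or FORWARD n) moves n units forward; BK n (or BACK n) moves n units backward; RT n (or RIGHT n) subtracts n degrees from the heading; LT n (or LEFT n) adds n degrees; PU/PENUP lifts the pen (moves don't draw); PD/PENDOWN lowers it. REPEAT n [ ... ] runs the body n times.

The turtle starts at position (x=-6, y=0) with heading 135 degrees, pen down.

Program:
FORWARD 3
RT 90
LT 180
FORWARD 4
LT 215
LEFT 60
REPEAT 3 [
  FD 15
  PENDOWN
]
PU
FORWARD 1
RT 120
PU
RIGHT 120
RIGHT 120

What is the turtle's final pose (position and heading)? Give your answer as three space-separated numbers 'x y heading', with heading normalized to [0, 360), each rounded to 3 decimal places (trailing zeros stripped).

Answer: -46.188 28.861 140

Derivation:
Executing turtle program step by step:
Start: pos=(-6,0), heading=135, pen down
FD 3: (-6,0) -> (-8.121,2.121) [heading=135, draw]
RT 90: heading 135 -> 45
LT 180: heading 45 -> 225
FD 4: (-8.121,2.121) -> (-10.95,-0.707) [heading=225, draw]
LT 215: heading 225 -> 80
LT 60: heading 80 -> 140
REPEAT 3 [
  -- iteration 1/3 --
  FD 15: (-10.95,-0.707) -> (-22.44,8.935) [heading=140, draw]
  PD: pen down
  -- iteration 2/3 --
  FD 15: (-22.44,8.935) -> (-33.931,18.577) [heading=140, draw]
  PD: pen down
  -- iteration 3/3 --
  FD 15: (-33.931,18.577) -> (-45.422,28.218) [heading=140, draw]
  PD: pen down
]
PU: pen up
FD 1: (-45.422,28.218) -> (-46.188,28.861) [heading=140, move]
RT 120: heading 140 -> 20
PU: pen up
RT 120: heading 20 -> 260
RT 120: heading 260 -> 140
Final: pos=(-46.188,28.861), heading=140, 5 segment(s) drawn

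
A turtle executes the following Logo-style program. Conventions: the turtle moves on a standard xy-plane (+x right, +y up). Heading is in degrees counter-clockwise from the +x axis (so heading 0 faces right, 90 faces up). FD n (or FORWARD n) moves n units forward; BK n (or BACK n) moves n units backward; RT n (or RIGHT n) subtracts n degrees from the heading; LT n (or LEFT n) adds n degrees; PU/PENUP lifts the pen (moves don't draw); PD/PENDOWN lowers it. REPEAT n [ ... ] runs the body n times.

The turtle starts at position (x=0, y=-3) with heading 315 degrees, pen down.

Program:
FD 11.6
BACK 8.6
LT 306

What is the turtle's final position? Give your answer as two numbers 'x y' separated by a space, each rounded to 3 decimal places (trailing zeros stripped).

Answer: 2.121 -5.121

Derivation:
Executing turtle program step by step:
Start: pos=(0,-3), heading=315, pen down
FD 11.6: (0,-3) -> (8.202,-11.202) [heading=315, draw]
BK 8.6: (8.202,-11.202) -> (2.121,-5.121) [heading=315, draw]
LT 306: heading 315 -> 261
Final: pos=(2.121,-5.121), heading=261, 2 segment(s) drawn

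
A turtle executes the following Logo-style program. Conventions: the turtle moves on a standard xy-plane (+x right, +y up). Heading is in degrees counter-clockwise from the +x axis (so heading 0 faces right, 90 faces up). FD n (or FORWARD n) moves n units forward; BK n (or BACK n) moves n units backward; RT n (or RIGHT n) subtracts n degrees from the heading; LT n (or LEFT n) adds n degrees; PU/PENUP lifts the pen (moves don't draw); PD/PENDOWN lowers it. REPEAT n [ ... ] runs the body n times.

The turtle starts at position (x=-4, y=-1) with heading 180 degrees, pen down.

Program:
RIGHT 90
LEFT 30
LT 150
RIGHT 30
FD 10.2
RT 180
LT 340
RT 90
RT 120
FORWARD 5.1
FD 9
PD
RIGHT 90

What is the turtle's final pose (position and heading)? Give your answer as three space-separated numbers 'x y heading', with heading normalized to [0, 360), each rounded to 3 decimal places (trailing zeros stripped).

Executing turtle program step by step:
Start: pos=(-4,-1), heading=180, pen down
RT 90: heading 180 -> 90
LT 30: heading 90 -> 120
LT 150: heading 120 -> 270
RT 30: heading 270 -> 240
FD 10.2: (-4,-1) -> (-9.1,-9.833) [heading=240, draw]
RT 180: heading 240 -> 60
LT 340: heading 60 -> 40
RT 90: heading 40 -> 310
RT 120: heading 310 -> 190
FD 5.1: (-9.1,-9.833) -> (-14.123,-10.719) [heading=190, draw]
FD 9: (-14.123,-10.719) -> (-22.986,-12.282) [heading=190, draw]
PD: pen down
RT 90: heading 190 -> 100
Final: pos=(-22.986,-12.282), heading=100, 3 segment(s) drawn

Answer: -22.986 -12.282 100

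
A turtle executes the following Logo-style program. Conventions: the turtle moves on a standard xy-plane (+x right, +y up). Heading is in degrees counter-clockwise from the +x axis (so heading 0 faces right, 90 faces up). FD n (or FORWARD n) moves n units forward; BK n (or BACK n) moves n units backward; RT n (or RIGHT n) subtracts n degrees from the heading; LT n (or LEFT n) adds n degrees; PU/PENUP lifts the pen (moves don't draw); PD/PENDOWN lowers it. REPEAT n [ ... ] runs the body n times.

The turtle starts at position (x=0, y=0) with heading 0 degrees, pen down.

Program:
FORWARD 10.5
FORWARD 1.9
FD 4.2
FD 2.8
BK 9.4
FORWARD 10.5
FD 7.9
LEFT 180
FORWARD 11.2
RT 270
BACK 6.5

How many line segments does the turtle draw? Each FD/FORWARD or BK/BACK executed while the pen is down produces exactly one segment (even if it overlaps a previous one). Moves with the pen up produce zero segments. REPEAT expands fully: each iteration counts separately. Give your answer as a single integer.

Executing turtle program step by step:
Start: pos=(0,0), heading=0, pen down
FD 10.5: (0,0) -> (10.5,0) [heading=0, draw]
FD 1.9: (10.5,0) -> (12.4,0) [heading=0, draw]
FD 4.2: (12.4,0) -> (16.6,0) [heading=0, draw]
FD 2.8: (16.6,0) -> (19.4,0) [heading=0, draw]
BK 9.4: (19.4,0) -> (10,0) [heading=0, draw]
FD 10.5: (10,0) -> (20.5,0) [heading=0, draw]
FD 7.9: (20.5,0) -> (28.4,0) [heading=0, draw]
LT 180: heading 0 -> 180
FD 11.2: (28.4,0) -> (17.2,0) [heading=180, draw]
RT 270: heading 180 -> 270
BK 6.5: (17.2,0) -> (17.2,6.5) [heading=270, draw]
Final: pos=(17.2,6.5), heading=270, 9 segment(s) drawn
Segments drawn: 9

Answer: 9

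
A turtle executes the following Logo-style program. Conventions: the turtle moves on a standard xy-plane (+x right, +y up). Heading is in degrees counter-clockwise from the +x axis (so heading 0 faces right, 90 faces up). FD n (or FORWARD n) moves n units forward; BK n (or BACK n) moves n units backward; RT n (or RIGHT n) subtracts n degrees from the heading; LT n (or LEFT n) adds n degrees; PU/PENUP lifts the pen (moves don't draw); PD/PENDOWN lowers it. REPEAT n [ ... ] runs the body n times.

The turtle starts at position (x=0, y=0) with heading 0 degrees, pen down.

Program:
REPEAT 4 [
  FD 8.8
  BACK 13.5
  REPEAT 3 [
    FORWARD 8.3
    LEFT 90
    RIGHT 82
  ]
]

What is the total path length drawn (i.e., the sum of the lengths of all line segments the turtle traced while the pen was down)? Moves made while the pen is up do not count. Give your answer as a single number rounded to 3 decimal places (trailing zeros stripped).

Answer: 188.8

Derivation:
Executing turtle program step by step:
Start: pos=(0,0), heading=0, pen down
REPEAT 4 [
  -- iteration 1/4 --
  FD 8.8: (0,0) -> (8.8,0) [heading=0, draw]
  BK 13.5: (8.8,0) -> (-4.7,0) [heading=0, draw]
  REPEAT 3 [
    -- iteration 1/3 --
    FD 8.3: (-4.7,0) -> (3.6,0) [heading=0, draw]
    LT 90: heading 0 -> 90
    RT 82: heading 90 -> 8
    -- iteration 2/3 --
    FD 8.3: (3.6,0) -> (11.819,1.155) [heading=8, draw]
    LT 90: heading 8 -> 98
    RT 82: heading 98 -> 16
    -- iteration 3/3 --
    FD 8.3: (11.819,1.155) -> (19.798,3.443) [heading=16, draw]
    LT 90: heading 16 -> 106
    RT 82: heading 106 -> 24
  ]
  -- iteration 2/4 --
  FD 8.8: (19.798,3.443) -> (27.837,7.022) [heading=24, draw]
  BK 13.5: (27.837,7.022) -> (15.504,1.531) [heading=24, draw]
  REPEAT 3 [
    -- iteration 1/3 --
    FD 8.3: (15.504,1.531) -> (23.086,4.907) [heading=24, draw]
    LT 90: heading 24 -> 114
    RT 82: heading 114 -> 32
    -- iteration 2/3 --
    FD 8.3: (23.086,4.907) -> (30.125,9.306) [heading=32, draw]
    LT 90: heading 32 -> 122
    RT 82: heading 122 -> 40
    -- iteration 3/3 --
    FD 8.3: (30.125,9.306) -> (36.483,14.641) [heading=40, draw]
    LT 90: heading 40 -> 130
    RT 82: heading 130 -> 48
  ]
  -- iteration 3/4 --
  FD 8.8: (36.483,14.641) -> (42.372,21.18) [heading=48, draw]
  BK 13.5: (42.372,21.18) -> (33.339,11.148) [heading=48, draw]
  REPEAT 3 [
    -- iteration 1/3 --
    FD 8.3: (33.339,11.148) -> (38.892,17.316) [heading=48, draw]
    LT 90: heading 48 -> 138
    RT 82: heading 138 -> 56
    -- iteration 2/3 --
    FD 8.3: (38.892,17.316) -> (43.534,24.197) [heading=56, draw]
    LT 90: heading 56 -> 146
    RT 82: heading 146 -> 64
    -- iteration 3/3 --
    FD 8.3: (43.534,24.197) -> (47.172,31.657) [heading=64, draw]
    LT 90: heading 64 -> 154
    RT 82: heading 154 -> 72
  ]
  -- iteration 4/4 --
  FD 8.8: (47.172,31.657) -> (49.891,40.026) [heading=72, draw]
  BK 13.5: (49.891,40.026) -> (45.72,27.187) [heading=72, draw]
  REPEAT 3 [
    -- iteration 1/3 --
    FD 8.3: (45.72,27.187) -> (48.285,35.081) [heading=72, draw]
    LT 90: heading 72 -> 162
    RT 82: heading 162 -> 80
    -- iteration 2/3 --
    FD 8.3: (48.285,35.081) -> (49.726,43.255) [heading=80, draw]
    LT 90: heading 80 -> 170
    RT 82: heading 170 -> 88
    -- iteration 3/3 --
    FD 8.3: (49.726,43.255) -> (50.015,51.55) [heading=88, draw]
    LT 90: heading 88 -> 178
    RT 82: heading 178 -> 96
  ]
]
Final: pos=(50.015,51.55), heading=96, 20 segment(s) drawn

Segment lengths:
  seg 1: (0,0) -> (8.8,0), length = 8.8
  seg 2: (8.8,0) -> (-4.7,0), length = 13.5
  seg 3: (-4.7,0) -> (3.6,0), length = 8.3
  seg 4: (3.6,0) -> (11.819,1.155), length = 8.3
  seg 5: (11.819,1.155) -> (19.798,3.443), length = 8.3
  seg 6: (19.798,3.443) -> (27.837,7.022), length = 8.8
  seg 7: (27.837,7.022) -> (15.504,1.531), length = 13.5
  seg 8: (15.504,1.531) -> (23.086,4.907), length = 8.3
  seg 9: (23.086,4.907) -> (30.125,9.306), length = 8.3
  seg 10: (30.125,9.306) -> (36.483,14.641), length = 8.3
  seg 11: (36.483,14.641) -> (42.372,21.18), length = 8.8
  seg 12: (42.372,21.18) -> (33.339,11.148), length = 13.5
  seg 13: (33.339,11.148) -> (38.892,17.316), length = 8.3
  seg 14: (38.892,17.316) -> (43.534,24.197), length = 8.3
  seg 15: (43.534,24.197) -> (47.172,31.657), length = 8.3
  seg 16: (47.172,31.657) -> (49.891,40.026), length = 8.8
  seg 17: (49.891,40.026) -> (45.72,27.187), length = 13.5
  seg 18: (45.72,27.187) -> (48.285,35.081), length = 8.3
  seg 19: (48.285,35.081) -> (49.726,43.255), length = 8.3
  seg 20: (49.726,43.255) -> (50.015,51.55), length = 8.3
Total = 188.8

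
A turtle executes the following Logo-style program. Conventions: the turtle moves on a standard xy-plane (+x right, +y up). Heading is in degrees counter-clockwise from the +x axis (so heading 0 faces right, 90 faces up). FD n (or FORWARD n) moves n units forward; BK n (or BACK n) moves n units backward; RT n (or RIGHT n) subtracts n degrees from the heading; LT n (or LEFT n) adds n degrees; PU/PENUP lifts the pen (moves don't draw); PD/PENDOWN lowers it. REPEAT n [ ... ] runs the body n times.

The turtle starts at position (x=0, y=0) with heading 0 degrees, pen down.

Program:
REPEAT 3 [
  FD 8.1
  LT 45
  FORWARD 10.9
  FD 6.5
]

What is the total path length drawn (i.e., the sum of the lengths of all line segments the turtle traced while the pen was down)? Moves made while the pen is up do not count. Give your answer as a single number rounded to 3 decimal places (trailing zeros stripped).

Answer: 76.5

Derivation:
Executing turtle program step by step:
Start: pos=(0,0), heading=0, pen down
REPEAT 3 [
  -- iteration 1/3 --
  FD 8.1: (0,0) -> (8.1,0) [heading=0, draw]
  LT 45: heading 0 -> 45
  FD 10.9: (8.1,0) -> (15.807,7.707) [heading=45, draw]
  FD 6.5: (15.807,7.707) -> (20.404,12.304) [heading=45, draw]
  -- iteration 2/3 --
  FD 8.1: (20.404,12.304) -> (26.131,18.031) [heading=45, draw]
  LT 45: heading 45 -> 90
  FD 10.9: (26.131,18.031) -> (26.131,28.931) [heading=90, draw]
  FD 6.5: (26.131,28.931) -> (26.131,35.431) [heading=90, draw]
  -- iteration 3/3 --
  FD 8.1: (26.131,35.431) -> (26.131,43.531) [heading=90, draw]
  LT 45: heading 90 -> 135
  FD 10.9: (26.131,43.531) -> (18.424,51.239) [heading=135, draw]
  FD 6.5: (18.424,51.239) -> (13.828,55.835) [heading=135, draw]
]
Final: pos=(13.828,55.835), heading=135, 9 segment(s) drawn

Segment lengths:
  seg 1: (0,0) -> (8.1,0), length = 8.1
  seg 2: (8.1,0) -> (15.807,7.707), length = 10.9
  seg 3: (15.807,7.707) -> (20.404,12.304), length = 6.5
  seg 4: (20.404,12.304) -> (26.131,18.031), length = 8.1
  seg 5: (26.131,18.031) -> (26.131,28.931), length = 10.9
  seg 6: (26.131,28.931) -> (26.131,35.431), length = 6.5
  seg 7: (26.131,35.431) -> (26.131,43.531), length = 8.1
  seg 8: (26.131,43.531) -> (18.424,51.239), length = 10.9
  seg 9: (18.424,51.239) -> (13.828,55.835), length = 6.5
Total = 76.5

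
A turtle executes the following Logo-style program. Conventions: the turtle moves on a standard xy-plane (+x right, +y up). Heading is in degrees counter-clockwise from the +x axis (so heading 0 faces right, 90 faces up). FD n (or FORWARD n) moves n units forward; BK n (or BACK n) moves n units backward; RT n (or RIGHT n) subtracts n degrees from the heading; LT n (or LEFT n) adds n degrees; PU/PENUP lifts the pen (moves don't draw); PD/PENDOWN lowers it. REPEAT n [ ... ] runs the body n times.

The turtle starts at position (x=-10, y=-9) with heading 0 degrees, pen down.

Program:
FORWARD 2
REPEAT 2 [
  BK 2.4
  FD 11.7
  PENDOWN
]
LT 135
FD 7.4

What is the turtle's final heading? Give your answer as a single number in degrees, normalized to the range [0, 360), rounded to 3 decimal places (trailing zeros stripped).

Executing turtle program step by step:
Start: pos=(-10,-9), heading=0, pen down
FD 2: (-10,-9) -> (-8,-9) [heading=0, draw]
REPEAT 2 [
  -- iteration 1/2 --
  BK 2.4: (-8,-9) -> (-10.4,-9) [heading=0, draw]
  FD 11.7: (-10.4,-9) -> (1.3,-9) [heading=0, draw]
  PD: pen down
  -- iteration 2/2 --
  BK 2.4: (1.3,-9) -> (-1.1,-9) [heading=0, draw]
  FD 11.7: (-1.1,-9) -> (10.6,-9) [heading=0, draw]
  PD: pen down
]
LT 135: heading 0 -> 135
FD 7.4: (10.6,-9) -> (5.367,-3.767) [heading=135, draw]
Final: pos=(5.367,-3.767), heading=135, 6 segment(s) drawn

Answer: 135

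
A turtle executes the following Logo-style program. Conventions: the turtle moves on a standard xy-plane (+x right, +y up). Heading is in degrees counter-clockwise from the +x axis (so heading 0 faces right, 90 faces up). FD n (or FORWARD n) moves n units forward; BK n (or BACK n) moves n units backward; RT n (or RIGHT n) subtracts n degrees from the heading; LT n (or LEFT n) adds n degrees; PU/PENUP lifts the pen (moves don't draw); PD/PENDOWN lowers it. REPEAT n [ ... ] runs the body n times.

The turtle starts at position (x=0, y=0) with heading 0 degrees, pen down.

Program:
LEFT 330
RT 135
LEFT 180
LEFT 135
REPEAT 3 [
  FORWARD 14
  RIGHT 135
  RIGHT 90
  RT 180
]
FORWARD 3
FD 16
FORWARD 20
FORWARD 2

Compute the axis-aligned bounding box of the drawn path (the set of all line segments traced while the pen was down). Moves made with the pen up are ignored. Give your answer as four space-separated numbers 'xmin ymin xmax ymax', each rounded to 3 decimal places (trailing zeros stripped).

Executing turtle program step by step:
Start: pos=(0,0), heading=0, pen down
LT 330: heading 0 -> 330
RT 135: heading 330 -> 195
LT 180: heading 195 -> 15
LT 135: heading 15 -> 150
REPEAT 3 [
  -- iteration 1/3 --
  FD 14: (0,0) -> (-12.124,7) [heading=150, draw]
  RT 135: heading 150 -> 15
  RT 90: heading 15 -> 285
  RT 180: heading 285 -> 105
  -- iteration 2/3 --
  FD 14: (-12.124,7) -> (-15.748,20.523) [heading=105, draw]
  RT 135: heading 105 -> 330
  RT 90: heading 330 -> 240
  RT 180: heading 240 -> 60
  -- iteration 3/3 --
  FD 14: (-15.748,20.523) -> (-8.748,32.647) [heading=60, draw]
  RT 135: heading 60 -> 285
  RT 90: heading 285 -> 195
  RT 180: heading 195 -> 15
]
FD 3: (-8.748,32.647) -> (-5.85,33.424) [heading=15, draw]
FD 16: (-5.85,33.424) -> (9.605,37.565) [heading=15, draw]
FD 20: (9.605,37.565) -> (28.923,42.741) [heading=15, draw]
FD 2: (28.923,42.741) -> (30.855,43.259) [heading=15, draw]
Final: pos=(30.855,43.259), heading=15, 7 segment(s) drawn

Segment endpoints: x in {-15.748, -12.124, -8.748, -5.85, 0, 9.605, 28.923, 30.855}, y in {0, 7, 20.523, 32.647, 33.424, 37.565, 42.741, 43.259}
xmin=-15.748, ymin=0, xmax=30.855, ymax=43.259

Answer: -15.748 0 30.855 43.259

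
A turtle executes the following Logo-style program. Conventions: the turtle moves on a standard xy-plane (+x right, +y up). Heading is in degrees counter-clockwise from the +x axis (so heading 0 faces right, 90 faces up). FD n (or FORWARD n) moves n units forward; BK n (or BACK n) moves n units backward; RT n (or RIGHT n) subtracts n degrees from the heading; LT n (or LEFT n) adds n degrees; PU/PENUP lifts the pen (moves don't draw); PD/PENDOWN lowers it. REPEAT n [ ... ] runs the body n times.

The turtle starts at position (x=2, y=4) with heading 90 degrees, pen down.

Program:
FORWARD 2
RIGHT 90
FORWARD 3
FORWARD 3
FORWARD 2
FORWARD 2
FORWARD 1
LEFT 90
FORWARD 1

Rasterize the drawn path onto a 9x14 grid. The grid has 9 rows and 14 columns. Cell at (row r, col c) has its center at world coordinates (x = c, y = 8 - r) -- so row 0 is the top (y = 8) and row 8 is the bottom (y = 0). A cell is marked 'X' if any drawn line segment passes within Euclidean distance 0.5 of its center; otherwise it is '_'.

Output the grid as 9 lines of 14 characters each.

Segment 0: (2,4) -> (2,6)
Segment 1: (2,6) -> (5,6)
Segment 2: (5,6) -> (8,6)
Segment 3: (8,6) -> (10,6)
Segment 4: (10,6) -> (12,6)
Segment 5: (12,6) -> (13,6)
Segment 6: (13,6) -> (13,7)

Answer: ______________
_____________X
__XXXXXXXXXXXX
__X___________
__X___________
______________
______________
______________
______________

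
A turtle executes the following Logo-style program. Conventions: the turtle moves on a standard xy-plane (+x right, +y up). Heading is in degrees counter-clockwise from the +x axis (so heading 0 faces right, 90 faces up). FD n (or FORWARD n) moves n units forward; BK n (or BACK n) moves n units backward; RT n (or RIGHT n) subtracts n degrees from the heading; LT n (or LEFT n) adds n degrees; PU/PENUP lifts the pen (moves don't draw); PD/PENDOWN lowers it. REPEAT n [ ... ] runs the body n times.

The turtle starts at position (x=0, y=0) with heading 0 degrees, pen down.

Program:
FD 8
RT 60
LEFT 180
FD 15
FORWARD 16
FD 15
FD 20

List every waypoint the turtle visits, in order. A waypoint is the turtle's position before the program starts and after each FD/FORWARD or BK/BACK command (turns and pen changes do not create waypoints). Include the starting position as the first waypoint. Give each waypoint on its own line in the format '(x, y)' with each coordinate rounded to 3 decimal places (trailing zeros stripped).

Executing turtle program step by step:
Start: pos=(0,0), heading=0, pen down
FD 8: (0,0) -> (8,0) [heading=0, draw]
RT 60: heading 0 -> 300
LT 180: heading 300 -> 120
FD 15: (8,0) -> (0.5,12.99) [heading=120, draw]
FD 16: (0.5,12.99) -> (-7.5,26.847) [heading=120, draw]
FD 15: (-7.5,26.847) -> (-15,39.837) [heading=120, draw]
FD 20: (-15,39.837) -> (-25,57.158) [heading=120, draw]
Final: pos=(-25,57.158), heading=120, 5 segment(s) drawn
Waypoints (6 total):
(0, 0)
(8, 0)
(0.5, 12.99)
(-7.5, 26.847)
(-15, 39.837)
(-25, 57.158)

Answer: (0, 0)
(8, 0)
(0.5, 12.99)
(-7.5, 26.847)
(-15, 39.837)
(-25, 57.158)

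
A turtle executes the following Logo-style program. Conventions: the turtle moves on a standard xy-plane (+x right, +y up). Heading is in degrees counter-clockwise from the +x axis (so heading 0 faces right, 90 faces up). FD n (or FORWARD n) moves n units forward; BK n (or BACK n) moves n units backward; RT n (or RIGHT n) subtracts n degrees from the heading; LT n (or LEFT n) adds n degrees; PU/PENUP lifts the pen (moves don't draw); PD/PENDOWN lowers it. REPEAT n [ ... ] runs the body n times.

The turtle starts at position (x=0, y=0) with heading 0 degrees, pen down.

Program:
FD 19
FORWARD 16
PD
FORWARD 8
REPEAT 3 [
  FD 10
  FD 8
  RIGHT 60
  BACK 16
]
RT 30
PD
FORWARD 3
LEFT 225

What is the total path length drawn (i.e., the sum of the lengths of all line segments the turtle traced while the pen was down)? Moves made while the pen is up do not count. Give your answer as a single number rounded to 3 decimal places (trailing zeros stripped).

Executing turtle program step by step:
Start: pos=(0,0), heading=0, pen down
FD 19: (0,0) -> (19,0) [heading=0, draw]
FD 16: (19,0) -> (35,0) [heading=0, draw]
PD: pen down
FD 8: (35,0) -> (43,0) [heading=0, draw]
REPEAT 3 [
  -- iteration 1/3 --
  FD 10: (43,0) -> (53,0) [heading=0, draw]
  FD 8: (53,0) -> (61,0) [heading=0, draw]
  RT 60: heading 0 -> 300
  BK 16: (61,0) -> (53,13.856) [heading=300, draw]
  -- iteration 2/3 --
  FD 10: (53,13.856) -> (58,5.196) [heading=300, draw]
  FD 8: (58,5.196) -> (62,-1.732) [heading=300, draw]
  RT 60: heading 300 -> 240
  BK 16: (62,-1.732) -> (70,12.124) [heading=240, draw]
  -- iteration 3/3 --
  FD 10: (70,12.124) -> (65,3.464) [heading=240, draw]
  FD 8: (65,3.464) -> (61,-3.464) [heading=240, draw]
  RT 60: heading 240 -> 180
  BK 16: (61,-3.464) -> (77,-3.464) [heading=180, draw]
]
RT 30: heading 180 -> 150
PD: pen down
FD 3: (77,-3.464) -> (74.402,-1.964) [heading=150, draw]
LT 225: heading 150 -> 15
Final: pos=(74.402,-1.964), heading=15, 13 segment(s) drawn

Segment lengths:
  seg 1: (0,0) -> (19,0), length = 19
  seg 2: (19,0) -> (35,0), length = 16
  seg 3: (35,0) -> (43,0), length = 8
  seg 4: (43,0) -> (53,0), length = 10
  seg 5: (53,0) -> (61,0), length = 8
  seg 6: (61,0) -> (53,13.856), length = 16
  seg 7: (53,13.856) -> (58,5.196), length = 10
  seg 8: (58,5.196) -> (62,-1.732), length = 8
  seg 9: (62,-1.732) -> (70,12.124), length = 16
  seg 10: (70,12.124) -> (65,3.464), length = 10
  seg 11: (65,3.464) -> (61,-3.464), length = 8
  seg 12: (61,-3.464) -> (77,-3.464), length = 16
  seg 13: (77,-3.464) -> (74.402,-1.964), length = 3
Total = 148

Answer: 148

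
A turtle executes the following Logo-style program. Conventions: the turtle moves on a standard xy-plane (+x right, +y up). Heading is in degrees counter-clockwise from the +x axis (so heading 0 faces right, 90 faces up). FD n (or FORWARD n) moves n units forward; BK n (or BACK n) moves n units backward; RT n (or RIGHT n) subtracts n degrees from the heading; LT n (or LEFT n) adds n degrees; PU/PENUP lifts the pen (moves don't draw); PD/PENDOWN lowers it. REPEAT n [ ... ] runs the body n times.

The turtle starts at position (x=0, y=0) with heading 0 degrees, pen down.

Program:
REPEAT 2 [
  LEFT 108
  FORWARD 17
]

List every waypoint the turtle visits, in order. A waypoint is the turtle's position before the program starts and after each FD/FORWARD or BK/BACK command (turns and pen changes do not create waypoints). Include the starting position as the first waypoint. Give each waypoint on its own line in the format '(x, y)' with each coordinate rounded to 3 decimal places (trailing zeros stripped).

Executing turtle program step by step:
Start: pos=(0,0), heading=0, pen down
REPEAT 2 [
  -- iteration 1/2 --
  LT 108: heading 0 -> 108
  FD 17: (0,0) -> (-5.253,16.168) [heading=108, draw]
  -- iteration 2/2 --
  LT 108: heading 108 -> 216
  FD 17: (-5.253,16.168) -> (-19.007,6.176) [heading=216, draw]
]
Final: pos=(-19.007,6.176), heading=216, 2 segment(s) drawn
Waypoints (3 total):
(0, 0)
(-5.253, 16.168)
(-19.007, 6.176)

Answer: (0, 0)
(-5.253, 16.168)
(-19.007, 6.176)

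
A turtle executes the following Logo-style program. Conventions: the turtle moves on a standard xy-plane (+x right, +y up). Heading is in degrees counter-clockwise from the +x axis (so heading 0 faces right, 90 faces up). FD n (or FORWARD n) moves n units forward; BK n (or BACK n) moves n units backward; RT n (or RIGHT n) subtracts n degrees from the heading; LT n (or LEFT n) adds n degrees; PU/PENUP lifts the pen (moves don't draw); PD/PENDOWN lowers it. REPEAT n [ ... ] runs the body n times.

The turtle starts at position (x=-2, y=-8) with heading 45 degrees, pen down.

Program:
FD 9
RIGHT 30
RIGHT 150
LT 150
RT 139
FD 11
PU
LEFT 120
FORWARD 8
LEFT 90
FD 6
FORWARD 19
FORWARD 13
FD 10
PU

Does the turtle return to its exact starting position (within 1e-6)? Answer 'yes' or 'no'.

Answer: no

Derivation:
Executing turtle program step by step:
Start: pos=(-2,-8), heading=45, pen down
FD 9: (-2,-8) -> (4.364,-1.636) [heading=45, draw]
RT 30: heading 45 -> 15
RT 150: heading 15 -> 225
LT 150: heading 225 -> 15
RT 139: heading 15 -> 236
FD 11: (4.364,-1.636) -> (-1.787,-10.755) [heading=236, draw]
PU: pen up
LT 120: heading 236 -> 356
FD 8: (-1.787,-10.755) -> (6.193,-11.314) [heading=356, move]
LT 90: heading 356 -> 86
FD 6: (6.193,-11.314) -> (6.612,-5.328) [heading=86, move]
FD 19: (6.612,-5.328) -> (7.937,13.626) [heading=86, move]
FD 13: (7.937,13.626) -> (8.844,26.594) [heading=86, move]
FD 10: (8.844,26.594) -> (9.542,36.57) [heading=86, move]
PU: pen up
Final: pos=(9.542,36.57), heading=86, 2 segment(s) drawn

Start position: (-2, -8)
Final position: (9.542, 36.57)
Distance = 46.04; >= 1e-6 -> NOT closed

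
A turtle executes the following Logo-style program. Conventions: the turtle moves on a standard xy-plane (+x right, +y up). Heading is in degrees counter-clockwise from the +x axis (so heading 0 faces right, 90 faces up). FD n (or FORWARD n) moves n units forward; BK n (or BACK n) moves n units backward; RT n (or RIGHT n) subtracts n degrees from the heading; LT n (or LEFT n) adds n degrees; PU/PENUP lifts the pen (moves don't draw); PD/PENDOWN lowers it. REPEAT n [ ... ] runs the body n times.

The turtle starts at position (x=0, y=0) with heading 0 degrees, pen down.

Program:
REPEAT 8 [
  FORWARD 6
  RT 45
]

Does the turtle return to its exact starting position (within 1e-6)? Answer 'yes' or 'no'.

Executing turtle program step by step:
Start: pos=(0,0), heading=0, pen down
REPEAT 8 [
  -- iteration 1/8 --
  FD 6: (0,0) -> (6,0) [heading=0, draw]
  RT 45: heading 0 -> 315
  -- iteration 2/8 --
  FD 6: (6,0) -> (10.243,-4.243) [heading=315, draw]
  RT 45: heading 315 -> 270
  -- iteration 3/8 --
  FD 6: (10.243,-4.243) -> (10.243,-10.243) [heading=270, draw]
  RT 45: heading 270 -> 225
  -- iteration 4/8 --
  FD 6: (10.243,-10.243) -> (6,-14.485) [heading=225, draw]
  RT 45: heading 225 -> 180
  -- iteration 5/8 --
  FD 6: (6,-14.485) -> (0,-14.485) [heading=180, draw]
  RT 45: heading 180 -> 135
  -- iteration 6/8 --
  FD 6: (0,-14.485) -> (-4.243,-10.243) [heading=135, draw]
  RT 45: heading 135 -> 90
  -- iteration 7/8 --
  FD 6: (-4.243,-10.243) -> (-4.243,-4.243) [heading=90, draw]
  RT 45: heading 90 -> 45
  -- iteration 8/8 --
  FD 6: (-4.243,-4.243) -> (0,0) [heading=45, draw]
  RT 45: heading 45 -> 0
]
Final: pos=(0,0), heading=0, 8 segment(s) drawn

Start position: (0, 0)
Final position: (0, 0)
Distance = 0; < 1e-6 -> CLOSED

Answer: yes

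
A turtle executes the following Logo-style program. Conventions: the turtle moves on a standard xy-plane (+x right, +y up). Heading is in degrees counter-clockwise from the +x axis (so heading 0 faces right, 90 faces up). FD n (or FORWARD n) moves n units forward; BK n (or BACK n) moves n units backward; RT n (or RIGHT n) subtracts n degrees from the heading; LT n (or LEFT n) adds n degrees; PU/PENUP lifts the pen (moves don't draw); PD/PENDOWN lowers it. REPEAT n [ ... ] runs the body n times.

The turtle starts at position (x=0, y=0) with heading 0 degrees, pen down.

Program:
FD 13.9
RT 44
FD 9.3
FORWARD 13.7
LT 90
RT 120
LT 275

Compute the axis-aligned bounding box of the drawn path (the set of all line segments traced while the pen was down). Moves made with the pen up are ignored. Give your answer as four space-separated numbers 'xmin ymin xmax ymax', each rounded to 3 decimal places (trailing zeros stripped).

Executing turtle program step by step:
Start: pos=(0,0), heading=0, pen down
FD 13.9: (0,0) -> (13.9,0) [heading=0, draw]
RT 44: heading 0 -> 316
FD 9.3: (13.9,0) -> (20.59,-6.46) [heading=316, draw]
FD 13.7: (20.59,-6.46) -> (30.445,-15.977) [heading=316, draw]
LT 90: heading 316 -> 46
RT 120: heading 46 -> 286
LT 275: heading 286 -> 201
Final: pos=(30.445,-15.977), heading=201, 3 segment(s) drawn

Segment endpoints: x in {0, 13.9, 20.59, 30.445}, y in {-15.977, -6.46, 0}
xmin=0, ymin=-15.977, xmax=30.445, ymax=0

Answer: 0 -15.977 30.445 0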